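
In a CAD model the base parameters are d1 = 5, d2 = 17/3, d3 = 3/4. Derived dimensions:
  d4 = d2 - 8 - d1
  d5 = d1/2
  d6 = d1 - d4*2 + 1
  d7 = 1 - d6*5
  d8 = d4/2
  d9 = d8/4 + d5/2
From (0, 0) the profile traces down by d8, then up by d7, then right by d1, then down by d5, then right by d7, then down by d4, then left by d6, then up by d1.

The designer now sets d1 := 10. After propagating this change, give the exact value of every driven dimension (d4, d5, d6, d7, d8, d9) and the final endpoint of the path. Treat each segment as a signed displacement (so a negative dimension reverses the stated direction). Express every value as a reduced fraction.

Apply edit: d1 := 10
  d4 = d2 - 8 - d1 = -37/3
  d5 = d1/2 = 5
  d6 = d1 - d4*2 + 1 = 107/3
  d7 = 1 - d6*5 = -532/3
  d8 = d4/2 = -37/6
  d9 = d8/4 + d5/2 = 23/24
Walk from origin (0, 0):
  seg 1: down by d8 = -37/6 → (0, 37/6)
  seg 2: up by d7 = -532/3 → (0, -1027/6)
  seg 3: right by d1 = 10 → (10, -1027/6)
  seg 4: down by d5 = 5 → (10, -1057/6)
  seg 5: right by d7 = -532/3 → (-502/3, -1057/6)
  seg 6: down by d4 = -37/3 → (-502/3, -983/6)
  seg 7: left by d6 = 107/3 → (-203, -983/6)
  seg 8: up by d1 = 10 → (-203, -923/6)

d4 = -37/3
d5 = 5
d6 = 107/3
d7 = -532/3
d8 = -37/6
d9 = 23/24
endpoint = (-203, -923/6)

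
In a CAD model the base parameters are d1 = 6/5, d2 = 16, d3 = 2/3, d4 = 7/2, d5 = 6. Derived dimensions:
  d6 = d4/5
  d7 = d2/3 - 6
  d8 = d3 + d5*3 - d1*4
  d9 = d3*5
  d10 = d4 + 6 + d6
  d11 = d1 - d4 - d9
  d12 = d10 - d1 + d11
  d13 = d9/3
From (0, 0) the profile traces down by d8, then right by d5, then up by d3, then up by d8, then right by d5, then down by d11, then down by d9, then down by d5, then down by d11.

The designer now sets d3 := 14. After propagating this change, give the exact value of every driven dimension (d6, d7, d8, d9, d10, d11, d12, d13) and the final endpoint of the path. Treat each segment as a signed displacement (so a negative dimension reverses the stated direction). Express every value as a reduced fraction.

Apply edit: d3 := 14
  d6 = d4/5 = 7/10
  d7 = d2/3 - 6 = -2/3
  d8 = d3 + d5*3 - d1*4 = 136/5
  d9 = d3*5 = 70
  d10 = d4 + 6 + d6 = 51/5
  d11 = d1 - d4 - d9 = -723/10
  d12 = d10 - d1 + d11 = -633/10
  d13 = d9/3 = 70/3
Walk from origin (0, 0):
  seg 1: down by d8 = 136/5 → (0, -136/5)
  seg 2: right by d5 = 6 → (6, -136/5)
  seg 3: up by d3 = 14 → (6, -66/5)
  seg 4: up by d8 = 136/5 → (6, 14)
  seg 5: right by d5 = 6 → (12, 14)
  seg 6: down by d11 = -723/10 → (12, 863/10)
  seg 7: down by d9 = 70 → (12, 163/10)
  seg 8: down by d5 = 6 → (12, 103/10)
  seg 9: down by d11 = -723/10 → (12, 413/5)

d6 = 7/10
d7 = -2/3
d8 = 136/5
d9 = 70
d10 = 51/5
d11 = -723/10
d12 = -633/10
d13 = 70/3
endpoint = (12, 413/5)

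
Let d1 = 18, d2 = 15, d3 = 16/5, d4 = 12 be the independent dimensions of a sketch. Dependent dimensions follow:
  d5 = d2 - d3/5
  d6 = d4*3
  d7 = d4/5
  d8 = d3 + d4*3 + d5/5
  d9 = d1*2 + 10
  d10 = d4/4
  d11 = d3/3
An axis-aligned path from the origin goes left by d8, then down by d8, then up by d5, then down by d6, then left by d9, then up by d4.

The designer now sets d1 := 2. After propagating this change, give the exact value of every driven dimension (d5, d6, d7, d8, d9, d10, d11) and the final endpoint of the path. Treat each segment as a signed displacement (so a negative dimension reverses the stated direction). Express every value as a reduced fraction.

d5 = 359/25
d6 = 36
d7 = 12/5
d8 = 5259/125
d9 = 14
d10 = 3
d11 = 16/15
endpoint = (-7009/125, -6464/125)

Apply edit: d1 := 2
  d5 = d2 - d3/5 = 359/25
  d6 = d4*3 = 36
  d7 = d4/5 = 12/5
  d8 = d3 + d4*3 + d5/5 = 5259/125
  d9 = d1*2 + 10 = 14
  d10 = d4/4 = 3
  d11 = d3/3 = 16/15
Walk from origin (0, 0):
  seg 1: left by d8 = 5259/125 → (-5259/125, 0)
  seg 2: down by d8 = 5259/125 → (-5259/125, -5259/125)
  seg 3: up by d5 = 359/25 → (-5259/125, -3464/125)
  seg 4: down by d6 = 36 → (-5259/125, -7964/125)
  seg 5: left by d9 = 14 → (-7009/125, -7964/125)
  seg 6: up by d4 = 12 → (-7009/125, -6464/125)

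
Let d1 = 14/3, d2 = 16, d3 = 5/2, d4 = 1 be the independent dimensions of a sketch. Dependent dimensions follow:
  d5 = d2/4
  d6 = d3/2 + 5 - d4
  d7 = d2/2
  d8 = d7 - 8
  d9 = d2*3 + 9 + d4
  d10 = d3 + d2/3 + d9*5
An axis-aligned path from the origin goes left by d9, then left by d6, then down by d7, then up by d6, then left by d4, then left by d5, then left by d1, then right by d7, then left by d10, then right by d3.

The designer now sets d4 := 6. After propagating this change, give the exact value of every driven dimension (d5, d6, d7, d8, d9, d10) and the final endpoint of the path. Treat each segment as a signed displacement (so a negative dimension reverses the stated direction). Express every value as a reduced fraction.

Apply edit: d4 := 6
  d5 = d2/4 = 4
  d6 = d3/2 + 5 - d4 = 1/4
  d7 = d2/2 = 8
  d8 = d7 - 8 = 0
  d9 = d2*3 + 9 + d4 = 63
  d10 = d3 + d2/3 + d9*5 = 1937/6
Walk from origin (0, 0):
  seg 1: left by d9 = 63 → (-63, 0)
  seg 2: left by d6 = 1/4 → (-253/4, 0)
  seg 3: down by d7 = 8 → (-253/4, -8)
  seg 4: up by d6 = 1/4 → (-253/4, -31/4)
  seg 5: left by d4 = 6 → (-277/4, -31/4)
  seg 6: left by d5 = 4 → (-293/4, -31/4)
  seg 7: left by d1 = 14/3 → (-935/12, -31/4)
  seg 8: right by d7 = 8 → (-839/12, -31/4)
  seg 9: left by d10 = 1937/6 → (-1571/4, -31/4)
  seg 10: right by d3 = 5/2 → (-1561/4, -31/4)

d5 = 4
d6 = 1/4
d7 = 8
d8 = 0
d9 = 63
d10 = 1937/6
endpoint = (-1561/4, -31/4)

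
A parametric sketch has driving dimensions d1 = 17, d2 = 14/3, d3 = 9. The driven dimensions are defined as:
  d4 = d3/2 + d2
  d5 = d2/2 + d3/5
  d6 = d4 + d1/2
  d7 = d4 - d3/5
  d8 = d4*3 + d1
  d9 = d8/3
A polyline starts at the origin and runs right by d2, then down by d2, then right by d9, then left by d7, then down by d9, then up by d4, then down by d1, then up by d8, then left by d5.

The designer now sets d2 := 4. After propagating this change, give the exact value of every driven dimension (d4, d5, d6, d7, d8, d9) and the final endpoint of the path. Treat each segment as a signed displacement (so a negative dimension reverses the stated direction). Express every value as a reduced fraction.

Apply edit: d2 := 4
  d4 = d3/2 + d2 = 17/2
  d5 = d2/2 + d3/5 = 19/5
  d6 = d4 + d1/2 = 17
  d7 = d4 - d3/5 = 67/10
  d8 = d4*3 + d1 = 85/2
  d9 = d8/3 = 85/6
Walk from origin (0, 0):
  seg 1: right by d2 = 4 → (4, 0)
  seg 2: down by d2 = 4 → (4, -4)
  seg 3: right by d9 = 85/6 → (109/6, -4)
  seg 4: left by d7 = 67/10 → (172/15, -4)
  seg 5: down by d9 = 85/6 → (172/15, -109/6)
  seg 6: up by d4 = 17/2 → (172/15, -29/3)
  seg 7: down by d1 = 17 → (172/15, -80/3)
  seg 8: up by d8 = 85/2 → (172/15, 95/6)
  seg 9: left by d5 = 19/5 → (23/3, 95/6)

d4 = 17/2
d5 = 19/5
d6 = 17
d7 = 67/10
d8 = 85/2
d9 = 85/6
endpoint = (23/3, 95/6)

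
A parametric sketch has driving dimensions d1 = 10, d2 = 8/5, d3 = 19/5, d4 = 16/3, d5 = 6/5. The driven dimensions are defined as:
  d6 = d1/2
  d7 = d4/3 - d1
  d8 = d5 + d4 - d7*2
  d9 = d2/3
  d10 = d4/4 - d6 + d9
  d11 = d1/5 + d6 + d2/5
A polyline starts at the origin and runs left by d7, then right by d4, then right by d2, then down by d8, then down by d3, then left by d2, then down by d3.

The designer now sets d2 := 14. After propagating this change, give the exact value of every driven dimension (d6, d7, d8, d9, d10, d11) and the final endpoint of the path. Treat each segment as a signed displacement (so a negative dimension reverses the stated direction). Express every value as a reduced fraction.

Apply edit: d2 := 14
  d6 = d1/2 = 5
  d7 = d4/3 - d1 = -74/9
  d8 = d5 + d4 - d7*2 = 1034/45
  d9 = d2/3 = 14/3
  d10 = d4/4 - d6 + d9 = 1
  d11 = d1/5 + d6 + d2/5 = 49/5
Walk from origin (0, 0):
  seg 1: left by d7 = -74/9 → (74/9, 0)
  seg 2: right by d4 = 16/3 → (122/9, 0)
  seg 3: right by d2 = 14 → (248/9, 0)
  seg 4: down by d8 = 1034/45 → (248/9, -1034/45)
  seg 5: down by d3 = 19/5 → (248/9, -241/9)
  seg 6: left by d2 = 14 → (122/9, -241/9)
  seg 7: down by d3 = 19/5 → (122/9, -1376/45)

d6 = 5
d7 = -74/9
d8 = 1034/45
d9 = 14/3
d10 = 1
d11 = 49/5
endpoint = (122/9, -1376/45)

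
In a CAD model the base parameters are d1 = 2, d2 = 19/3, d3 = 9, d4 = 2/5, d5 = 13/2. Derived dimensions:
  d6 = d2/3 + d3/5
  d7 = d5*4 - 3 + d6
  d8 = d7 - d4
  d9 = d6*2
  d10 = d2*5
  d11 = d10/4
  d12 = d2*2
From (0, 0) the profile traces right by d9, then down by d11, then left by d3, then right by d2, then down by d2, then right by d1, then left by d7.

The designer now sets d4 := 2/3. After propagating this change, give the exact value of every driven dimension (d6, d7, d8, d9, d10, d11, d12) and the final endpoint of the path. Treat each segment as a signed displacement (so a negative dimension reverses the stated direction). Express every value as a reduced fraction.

d6 = 176/45
d7 = 1211/45
d8 = 1181/45
d9 = 352/45
d10 = 95/3
d11 = 95/12
d12 = 38/3
endpoint = (-889/45, -57/4)

Apply edit: d4 := 2/3
  d6 = d2/3 + d3/5 = 176/45
  d7 = d5*4 - 3 + d6 = 1211/45
  d8 = d7 - d4 = 1181/45
  d9 = d6*2 = 352/45
  d10 = d2*5 = 95/3
  d11 = d10/4 = 95/12
  d12 = d2*2 = 38/3
Walk from origin (0, 0):
  seg 1: right by d9 = 352/45 → (352/45, 0)
  seg 2: down by d11 = 95/12 → (352/45, -95/12)
  seg 3: left by d3 = 9 → (-53/45, -95/12)
  seg 4: right by d2 = 19/3 → (232/45, -95/12)
  seg 5: down by d2 = 19/3 → (232/45, -57/4)
  seg 6: right by d1 = 2 → (322/45, -57/4)
  seg 7: left by d7 = 1211/45 → (-889/45, -57/4)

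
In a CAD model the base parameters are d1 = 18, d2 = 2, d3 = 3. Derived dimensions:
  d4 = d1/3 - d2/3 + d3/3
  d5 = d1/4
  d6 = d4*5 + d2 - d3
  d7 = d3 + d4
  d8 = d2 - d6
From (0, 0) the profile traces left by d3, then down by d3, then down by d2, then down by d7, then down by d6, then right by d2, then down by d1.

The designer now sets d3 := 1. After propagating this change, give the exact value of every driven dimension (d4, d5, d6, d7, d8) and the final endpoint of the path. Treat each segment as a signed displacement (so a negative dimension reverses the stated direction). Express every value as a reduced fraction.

d4 = 17/3
d5 = 9/2
d6 = 88/3
d7 = 20/3
d8 = -82/3
endpoint = (1, -57)

Apply edit: d3 := 1
  d4 = d1/3 - d2/3 + d3/3 = 17/3
  d5 = d1/4 = 9/2
  d6 = d4*5 + d2 - d3 = 88/3
  d7 = d3 + d4 = 20/3
  d8 = d2 - d6 = -82/3
Walk from origin (0, 0):
  seg 1: left by d3 = 1 → (-1, 0)
  seg 2: down by d3 = 1 → (-1, -1)
  seg 3: down by d2 = 2 → (-1, -3)
  seg 4: down by d7 = 20/3 → (-1, -29/3)
  seg 5: down by d6 = 88/3 → (-1, -39)
  seg 6: right by d2 = 2 → (1, -39)
  seg 7: down by d1 = 18 → (1, -57)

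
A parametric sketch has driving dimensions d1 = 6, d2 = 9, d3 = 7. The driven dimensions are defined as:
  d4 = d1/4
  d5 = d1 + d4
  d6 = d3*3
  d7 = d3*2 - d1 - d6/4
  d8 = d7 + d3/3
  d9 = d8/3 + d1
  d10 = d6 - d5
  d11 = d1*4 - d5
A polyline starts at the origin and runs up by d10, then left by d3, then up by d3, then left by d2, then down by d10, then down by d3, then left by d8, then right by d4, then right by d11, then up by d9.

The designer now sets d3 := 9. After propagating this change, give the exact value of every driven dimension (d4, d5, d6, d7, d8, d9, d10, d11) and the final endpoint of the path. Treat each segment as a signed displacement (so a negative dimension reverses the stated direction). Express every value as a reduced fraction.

Apply edit: d3 := 9
  d4 = d1/4 = 3/2
  d5 = d1 + d4 = 15/2
  d6 = d3*3 = 27
  d7 = d3*2 - d1 - d6/4 = 21/4
  d8 = d7 + d3/3 = 33/4
  d9 = d8/3 + d1 = 35/4
  d10 = d6 - d5 = 39/2
  d11 = d1*4 - d5 = 33/2
Walk from origin (0, 0):
  seg 1: up by d10 = 39/2 → (0, 39/2)
  seg 2: left by d3 = 9 → (-9, 39/2)
  seg 3: up by d3 = 9 → (-9, 57/2)
  seg 4: left by d2 = 9 → (-18, 57/2)
  seg 5: down by d10 = 39/2 → (-18, 9)
  seg 6: down by d3 = 9 → (-18, 0)
  seg 7: left by d8 = 33/4 → (-105/4, 0)
  seg 8: right by d4 = 3/2 → (-99/4, 0)
  seg 9: right by d11 = 33/2 → (-33/4, 0)
  seg 10: up by d9 = 35/4 → (-33/4, 35/4)

d4 = 3/2
d5 = 15/2
d6 = 27
d7 = 21/4
d8 = 33/4
d9 = 35/4
d10 = 39/2
d11 = 33/2
endpoint = (-33/4, 35/4)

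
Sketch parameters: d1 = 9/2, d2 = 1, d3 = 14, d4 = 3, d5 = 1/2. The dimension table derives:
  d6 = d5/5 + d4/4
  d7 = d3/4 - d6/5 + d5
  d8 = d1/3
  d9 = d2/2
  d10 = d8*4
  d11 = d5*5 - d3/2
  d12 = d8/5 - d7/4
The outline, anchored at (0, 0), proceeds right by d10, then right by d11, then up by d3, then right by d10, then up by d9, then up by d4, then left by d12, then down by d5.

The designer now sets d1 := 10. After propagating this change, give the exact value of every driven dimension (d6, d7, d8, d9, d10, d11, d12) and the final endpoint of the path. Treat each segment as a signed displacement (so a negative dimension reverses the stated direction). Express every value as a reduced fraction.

Apply edit: d1 := 10
  d6 = d5/5 + d4/4 = 17/20
  d7 = d3/4 - d6/5 + d5 = 383/100
  d8 = d1/3 = 10/3
  d9 = d2/2 = 1/2
  d10 = d8*4 = 40/3
  d11 = d5*5 - d3/2 = -9/2
  d12 = d8/5 - d7/4 = -349/1200
Walk from origin (0, 0):
  seg 1: right by d10 = 40/3 → (40/3, 0)
  seg 2: right by d11 = -9/2 → (53/6, 0)
  seg 3: up by d3 = 14 → (53/6, 14)
  seg 4: right by d10 = 40/3 → (133/6, 14)
  seg 5: up by d9 = 1/2 → (133/6, 29/2)
  seg 6: up by d4 = 3 → (133/6, 35/2)
  seg 7: left by d12 = -349/1200 → (8983/400, 35/2)
  seg 8: down by d5 = 1/2 → (8983/400, 17)

d6 = 17/20
d7 = 383/100
d8 = 10/3
d9 = 1/2
d10 = 40/3
d11 = -9/2
d12 = -349/1200
endpoint = (8983/400, 17)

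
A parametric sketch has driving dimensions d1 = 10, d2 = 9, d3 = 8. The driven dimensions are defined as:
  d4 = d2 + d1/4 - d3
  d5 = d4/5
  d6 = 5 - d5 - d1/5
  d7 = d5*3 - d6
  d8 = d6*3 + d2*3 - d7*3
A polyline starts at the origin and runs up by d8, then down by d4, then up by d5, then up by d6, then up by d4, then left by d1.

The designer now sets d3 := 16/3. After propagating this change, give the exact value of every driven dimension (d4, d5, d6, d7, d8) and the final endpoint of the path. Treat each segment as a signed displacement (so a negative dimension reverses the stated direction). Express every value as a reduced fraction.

d4 = 37/6
d5 = 37/30
d6 = 53/30
d7 = 29/15
d8 = 53/2
endpoint = (-10, 59/2)

Apply edit: d3 := 16/3
  d4 = d2 + d1/4 - d3 = 37/6
  d5 = d4/5 = 37/30
  d6 = 5 - d5 - d1/5 = 53/30
  d7 = d5*3 - d6 = 29/15
  d8 = d6*3 + d2*3 - d7*3 = 53/2
Walk from origin (0, 0):
  seg 1: up by d8 = 53/2 → (0, 53/2)
  seg 2: down by d4 = 37/6 → (0, 61/3)
  seg 3: up by d5 = 37/30 → (0, 647/30)
  seg 4: up by d6 = 53/30 → (0, 70/3)
  seg 5: up by d4 = 37/6 → (0, 59/2)
  seg 6: left by d1 = 10 → (-10, 59/2)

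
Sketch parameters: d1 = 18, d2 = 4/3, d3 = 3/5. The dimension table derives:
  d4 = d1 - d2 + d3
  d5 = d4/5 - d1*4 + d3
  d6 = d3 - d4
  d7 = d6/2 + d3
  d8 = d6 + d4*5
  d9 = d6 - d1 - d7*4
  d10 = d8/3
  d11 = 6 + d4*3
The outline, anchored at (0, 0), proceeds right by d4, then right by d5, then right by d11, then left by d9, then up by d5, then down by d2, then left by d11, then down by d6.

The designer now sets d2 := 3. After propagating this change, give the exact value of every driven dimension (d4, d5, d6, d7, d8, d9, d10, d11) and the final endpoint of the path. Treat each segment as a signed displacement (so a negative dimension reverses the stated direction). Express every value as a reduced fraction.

d4 = 78/5
d5 = -1707/25
d6 = -15
d7 = -69/10
d8 = 63
d9 = -27/5
d10 = 21
d11 = 264/5
endpoint = (-1182/25, -1407/25)

Apply edit: d2 := 3
  d4 = d1 - d2 + d3 = 78/5
  d5 = d4/5 - d1*4 + d3 = -1707/25
  d6 = d3 - d4 = -15
  d7 = d6/2 + d3 = -69/10
  d8 = d6 + d4*5 = 63
  d9 = d6 - d1 - d7*4 = -27/5
  d10 = d8/3 = 21
  d11 = 6 + d4*3 = 264/5
Walk from origin (0, 0):
  seg 1: right by d4 = 78/5 → (78/5, 0)
  seg 2: right by d5 = -1707/25 → (-1317/25, 0)
  seg 3: right by d11 = 264/5 → (3/25, 0)
  seg 4: left by d9 = -27/5 → (138/25, 0)
  seg 5: up by d5 = -1707/25 → (138/25, -1707/25)
  seg 6: down by d2 = 3 → (138/25, -1782/25)
  seg 7: left by d11 = 264/5 → (-1182/25, -1782/25)
  seg 8: down by d6 = -15 → (-1182/25, -1407/25)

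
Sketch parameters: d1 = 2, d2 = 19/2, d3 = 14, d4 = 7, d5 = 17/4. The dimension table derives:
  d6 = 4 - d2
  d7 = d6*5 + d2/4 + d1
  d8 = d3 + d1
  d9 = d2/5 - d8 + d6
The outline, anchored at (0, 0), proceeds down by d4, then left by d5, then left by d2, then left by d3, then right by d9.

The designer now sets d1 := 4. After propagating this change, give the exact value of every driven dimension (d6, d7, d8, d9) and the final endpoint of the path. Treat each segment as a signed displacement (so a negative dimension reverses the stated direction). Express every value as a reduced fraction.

d6 = -11/2
d7 = -169/8
d8 = 18
d9 = -108/5
endpoint = (-987/20, -7)

Apply edit: d1 := 4
  d6 = 4 - d2 = -11/2
  d7 = d6*5 + d2/4 + d1 = -169/8
  d8 = d3 + d1 = 18
  d9 = d2/5 - d8 + d6 = -108/5
Walk from origin (0, 0):
  seg 1: down by d4 = 7 → (0, -7)
  seg 2: left by d5 = 17/4 → (-17/4, -7)
  seg 3: left by d2 = 19/2 → (-55/4, -7)
  seg 4: left by d3 = 14 → (-111/4, -7)
  seg 5: right by d9 = -108/5 → (-987/20, -7)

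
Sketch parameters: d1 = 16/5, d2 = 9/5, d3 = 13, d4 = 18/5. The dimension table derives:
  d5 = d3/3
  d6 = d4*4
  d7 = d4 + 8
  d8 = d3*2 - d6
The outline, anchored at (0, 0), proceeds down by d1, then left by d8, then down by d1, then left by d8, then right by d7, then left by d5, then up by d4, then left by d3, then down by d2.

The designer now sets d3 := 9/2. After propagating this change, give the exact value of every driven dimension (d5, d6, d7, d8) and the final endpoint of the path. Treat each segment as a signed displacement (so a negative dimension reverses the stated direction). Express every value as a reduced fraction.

Apply edit: d3 := 9/2
  d5 = d3/3 = 3/2
  d6 = d4*4 = 72/5
  d7 = d4 + 8 = 58/5
  d8 = d3*2 - d6 = -27/5
Walk from origin (0, 0):
  seg 1: down by d1 = 16/5 → (0, -16/5)
  seg 2: left by d8 = -27/5 → (27/5, -16/5)
  seg 3: down by d1 = 16/5 → (27/5, -32/5)
  seg 4: left by d8 = -27/5 → (54/5, -32/5)
  seg 5: right by d7 = 58/5 → (112/5, -32/5)
  seg 6: left by d5 = 3/2 → (209/10, -32/5)
  seg 7: up by d4 = 18/5 → (209/10, -14/5)
  seg 8: left by d3 = 9/2 → (82/5, -14/5)
  seg 9: down by d2 = 9/5 → (82/5, -23/5)

d5 = 3/2
d6 = 72/5
d7 = 58/5
d8 = -27/5
endpoint = (82/5, -23/5)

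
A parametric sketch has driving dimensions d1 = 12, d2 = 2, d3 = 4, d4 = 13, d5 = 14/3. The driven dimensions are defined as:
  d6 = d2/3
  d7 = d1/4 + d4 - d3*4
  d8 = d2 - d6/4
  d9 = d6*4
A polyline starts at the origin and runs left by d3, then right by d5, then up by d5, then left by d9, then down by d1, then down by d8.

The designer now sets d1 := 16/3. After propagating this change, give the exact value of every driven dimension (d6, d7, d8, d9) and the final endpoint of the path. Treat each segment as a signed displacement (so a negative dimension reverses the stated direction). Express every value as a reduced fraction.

d6 = 2/3
d7 = -5/3
d8 = 11/6
d9 = 8/3
endpoint = (-2, -5/2)

Apply edit: d1 := 16/3
  d6 = d2/3 = 2/3
  d7 = d1/4 + d4 - d3*4 = -5/3
  d8 = d2 - d6/4 = 11/6
  d9 = d6*4 = 8/3
Walk from origin (0, 0):
  seg 1: left by d3 = 4 → (-4, 0)
  seg 2: right by d5 = 14/3 → (2/3, 0)
  seg 3: up by d5 = 14/3 → (2/3, 14/3)
  seg 4: left by d9 = 8/3 → (-2, 14/3)
  seg 5: down by d1 = 16/3 → (-2, -2/3)
  seg 6: down by d8 = 11/6 → (-2, -5/2)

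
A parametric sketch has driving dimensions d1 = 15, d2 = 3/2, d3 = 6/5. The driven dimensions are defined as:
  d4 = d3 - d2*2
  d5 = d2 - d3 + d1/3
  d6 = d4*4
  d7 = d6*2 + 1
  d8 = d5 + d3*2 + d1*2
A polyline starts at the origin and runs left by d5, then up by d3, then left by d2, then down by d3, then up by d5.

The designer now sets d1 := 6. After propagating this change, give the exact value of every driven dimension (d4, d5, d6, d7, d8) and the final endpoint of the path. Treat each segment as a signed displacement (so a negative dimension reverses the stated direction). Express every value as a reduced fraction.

Apply edit: d1 := 6
  d4 = d3 - d2*2 = -9/5
  d5 = d2 - d3 + d1/3 = 23/10
  d6 = d4*4 = -36/5
  d7 = d6*2 + 1 = -67/5
  d8 = d5 + d3*2 + d1*2 = 167/10
Walk from origin (0, 0):
  seg 1: left by d5 = 23/10 → (-23/10, 0)
  seg 2: up by d3 = 6/5 → (-23/10, 6/5)
  seg 3: left by d2 = 3/2 → (-19/5, 6/5)
  seg 4: down by d3 = 6/5 → (-19/5, 0)
  seg 5: up by d5 = 23/10 → (-19/5, 23/10)

d4 = -9/5
d5 = 23/10
d6 = -36/5
d7 = -67/5
d8 = 167/10
endpoint = (-19/5, 23/10)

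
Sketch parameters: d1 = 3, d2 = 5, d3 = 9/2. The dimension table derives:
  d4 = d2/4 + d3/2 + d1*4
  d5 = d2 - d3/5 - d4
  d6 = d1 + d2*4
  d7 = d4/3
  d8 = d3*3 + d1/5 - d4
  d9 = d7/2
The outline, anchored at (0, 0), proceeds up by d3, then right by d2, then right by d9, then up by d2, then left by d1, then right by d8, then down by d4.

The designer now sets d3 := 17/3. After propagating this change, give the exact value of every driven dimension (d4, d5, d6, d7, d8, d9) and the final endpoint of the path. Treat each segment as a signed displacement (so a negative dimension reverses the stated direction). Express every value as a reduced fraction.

Apply edit: d3 := 17/3
  d4 = d2/4 + d3/2 + d1*4 = 193/12
  d5 = d2 - d3/5 - d4 = -733/60
  d6 = d1 + d2*4 = 23
  d7 = d4/3 = 193/36
  d8 = d3*3 + d1/5 - d4 = 91/60
  d9 = d7/2 = 193/72
Walk from origin (0, 0):
  seg 1: up by d3 = 17/3 → (0, 17/3)
  seg 2: right by d2 = 5 → (5, 17/3)
  seg 3: right by d9 = 193/72 → (553/72, 17/3)
  seg 4: up by d2 = 5 → (553/72, 32/3)
  seg 5: left by d1 = 3 → (337/72, 32/3)
  seg 6: right by d8 = 91/60 → (2231/360, 32/3)
  seg 7: down by d4 = 193/12 → (2231/360, -65/12)

d4 = 193/12
d5 = -733/60
d6 = 23
d7 = 193/36
d8 = 91/60
d9 = 193/72
endpoint = (2231/360, -65/12)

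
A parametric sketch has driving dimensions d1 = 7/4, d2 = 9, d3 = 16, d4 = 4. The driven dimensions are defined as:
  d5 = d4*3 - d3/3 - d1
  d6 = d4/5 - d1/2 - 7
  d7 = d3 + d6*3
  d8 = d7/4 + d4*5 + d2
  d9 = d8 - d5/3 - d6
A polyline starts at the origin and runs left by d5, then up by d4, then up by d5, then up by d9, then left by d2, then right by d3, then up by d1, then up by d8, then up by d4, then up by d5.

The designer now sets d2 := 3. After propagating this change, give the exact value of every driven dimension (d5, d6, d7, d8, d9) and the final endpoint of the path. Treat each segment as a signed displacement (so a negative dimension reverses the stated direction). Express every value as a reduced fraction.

Apply edit: d2 := 3
  d5 = d4*3 - d3/3 - d1 = 59/12
  d6 = d4/5 - d1/2 - 7 = -283/40
  d7 = d3 + d6*3 = -209/40
  d8 = d7/4 + d4*5 + d2 = 3471/160
  d9 = d8 - d5/3 - d6 = 39067/1440
Walk from origin (0, 0):
  seg 1: left by d5 = 59/12 → (-59/12, 0)
  seg 2: up by d4 = 4 → (-59/12, 4)
  seg 3: up by d5 = 59/12 → (-59/12, 107/12)
  seg 4: up by d9 = 39067/1440 → (-59/12, 51907/1440)
  seg 5: left by d2 = 3 → (-95/12, 51907/1440)
  seg 6: right by d3 = 16 → (97/12, 51907/1440)
  seg 7: up by d1 = 7/4 → (97/12, 54427/1440)
  seg 8: up by d8 = 3471/160 → (97/12, 42833/720)
  seg 9: up by d4 = 4 → (97/12, 45713/720)
  seg 10: up by d5 = 59/12 → (97/12, 49253/720)

d5 = 59/12
d6 = -283/40
d7 = -209/40
d8 = 3471/160
d9 = 39067/1440
endpoint = (97/12, 49253/720)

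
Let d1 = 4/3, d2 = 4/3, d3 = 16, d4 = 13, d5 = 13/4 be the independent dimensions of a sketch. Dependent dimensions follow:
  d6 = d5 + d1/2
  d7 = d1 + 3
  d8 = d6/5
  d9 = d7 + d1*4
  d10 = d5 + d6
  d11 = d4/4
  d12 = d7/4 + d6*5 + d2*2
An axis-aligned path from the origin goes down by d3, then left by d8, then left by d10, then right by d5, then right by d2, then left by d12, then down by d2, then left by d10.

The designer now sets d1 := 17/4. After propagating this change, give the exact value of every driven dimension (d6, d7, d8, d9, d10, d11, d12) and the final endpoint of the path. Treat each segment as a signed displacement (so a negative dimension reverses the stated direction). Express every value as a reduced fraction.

Apply edit: d1 := 17/4
  d6 = d5 + d1/2 = 43/8
  d7 = d1 + 3 = 29/4
  d8 = d6/5 = 43/40
  d9 = d7 + d1*4 = 97/4
  d10 = d5 + d6 = 69/8
  d11 = d4/4 = 13/4
  d12 = d7/4 + d6*5 + d2*2 = 1505/48
Walk from origin (0, 0):
  seg 1: down by d3 = 16 → (0, -16)
  seg 2: left by d8 = 43/40 → (-43/40, -16)
  seg 3: left by d10 = 69/8 → (-97/10, -16)
  seg 4: right by d5 = 13/4 → (-129/20, -16)
  seg 5: right by d2 = 4/3 → (-307/60, -16)
  seg 6: left by d12 = 1505/48 → (-8753/240, -16)
  seg 7: down by d2 = 4/3 → (-8753/240, -52/3)
  seg 8: left by d10 = 69/8 → (-10823/240, -52/3)

d6 = 43/8
d7 = 29/4
d8 = 43/40
d9 = 97/4
d10 = 69/8
d11 = 13/4
d12 = 1505/48
endpoint = (-10823/240, -52/3)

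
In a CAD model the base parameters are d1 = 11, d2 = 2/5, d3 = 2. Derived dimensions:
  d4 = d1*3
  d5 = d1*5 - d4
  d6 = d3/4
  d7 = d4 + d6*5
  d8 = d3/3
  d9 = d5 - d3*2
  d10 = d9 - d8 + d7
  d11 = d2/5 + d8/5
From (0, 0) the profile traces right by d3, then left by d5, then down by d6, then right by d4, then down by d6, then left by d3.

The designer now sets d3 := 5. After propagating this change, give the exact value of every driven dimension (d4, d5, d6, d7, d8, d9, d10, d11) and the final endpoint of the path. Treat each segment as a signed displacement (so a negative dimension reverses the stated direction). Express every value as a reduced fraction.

d4 = 33
d5 = 22
d6 = 5/4
d7 = 157/4
d8 = 5/3
d9 = 12
d10 = 595/12
d11 = 31/75
endpoint = (11, -5/2)

Apply edit: d3 := 5
  d4 = d1*3 = 33
  d5 = d1*5 - d4 = 22
  d6 = d3/4 = 5/4
  d7 = d4 + d6*5 = 157/4
  d8 = d3/3 = 5/3
  d9 = d5 - d3*2 = 12
  d10 = d9 - d8 + d7 = 595/12
  d11 = d2/5 + d8/5 = 31/75
Walk from origin (0, 0):
  seg 1: right by d3 = 5 → (5, 0)
  seg 2: left by d5 = 22 → (-17, 0)
  seg 3: down by d6 = 5/4 → (-17, -5/4)
  seg 4: right by d4 = 33 → (16, -5/4)
  seg 5: down by d6 = 5/4 → (16, -5/2)
  seg 6: left by d3 = 5 → (11, -5/2)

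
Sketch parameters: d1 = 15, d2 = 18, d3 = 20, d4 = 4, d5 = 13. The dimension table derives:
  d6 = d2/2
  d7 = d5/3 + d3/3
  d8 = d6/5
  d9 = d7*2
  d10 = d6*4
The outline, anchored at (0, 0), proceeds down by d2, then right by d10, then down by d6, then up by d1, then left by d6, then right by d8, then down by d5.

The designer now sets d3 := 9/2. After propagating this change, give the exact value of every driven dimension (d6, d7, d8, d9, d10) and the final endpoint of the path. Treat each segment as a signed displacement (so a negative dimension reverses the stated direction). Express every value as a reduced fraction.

d6 = 9
d7 = 35/6
d8 = 9/5
d9 = 35/3
d10 = 36
endpoint = (144/5, -25)

Apply edit: d3 := 9/2
  d6 = d2/2 = 9
  d7 = d5/3 + d3/3 = 35/6
  d8 = d6/5 = 9/5
  d9 = d7*2 = 35/3
  d10 = d6*4 = 36
Walk from origin (0, 0):
  seg 1: down by d2 = 18 → (0, -18)
  seg 2: right by d10 = 36 → (36, -18)
  seg 3: down by d6 = 9 → (36, -27)
  seg 4: up by d1 = 15 → (36, -12)
  seg 5: left by d6 = 9 → (27, -12)
  seg 6: right by d8 = 9/5 → (144/5, -12)
  seg 7: down by d5 = 13 → (144/5, -25)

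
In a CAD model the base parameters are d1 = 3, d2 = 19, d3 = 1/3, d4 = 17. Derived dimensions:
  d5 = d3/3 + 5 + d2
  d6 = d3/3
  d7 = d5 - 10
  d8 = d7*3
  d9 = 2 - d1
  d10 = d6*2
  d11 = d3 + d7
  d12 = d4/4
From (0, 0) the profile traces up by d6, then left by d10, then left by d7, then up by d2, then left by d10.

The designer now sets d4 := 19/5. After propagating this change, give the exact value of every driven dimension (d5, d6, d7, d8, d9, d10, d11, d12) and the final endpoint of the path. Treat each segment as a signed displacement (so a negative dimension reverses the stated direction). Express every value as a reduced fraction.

d5 = 217/9
d6 = 1/9
d7 = 127/9
d8 = 127/3
d9 = -1
d10 = 2/9
d11 = 130/9
d12 = 19/20
endpoint = (-131/9, 172/9)

Apply edit: d4 := 19/5
  d5 = d3/3 + 5 + d2 = 217/9
  d6 = d3/3 = 1/9
  d7 = d5 - 10 = 127/9
  d8 = d7*3 = 127/3
  d9 = 2 - d1 = -1
  d10 = d6*2 = 2/9
  d11 = d3 + d7 = 130/9
  d12 = d4/4 = 19/20
Walk from origin (0, 0):
  seg 1: up by d6 = 1/9 → (0, 1/9)
  seg 2: left by d10 = 2/9 → (-2/9, 1/9)
  seg 3: left by d7 = 127/9 → (-43/3, 1/9)
  seg 4: up by d2 = 19 → (-43/3, 172/9)
  seg 5: left by d10 = 2/9 → (-131/9, 172/9)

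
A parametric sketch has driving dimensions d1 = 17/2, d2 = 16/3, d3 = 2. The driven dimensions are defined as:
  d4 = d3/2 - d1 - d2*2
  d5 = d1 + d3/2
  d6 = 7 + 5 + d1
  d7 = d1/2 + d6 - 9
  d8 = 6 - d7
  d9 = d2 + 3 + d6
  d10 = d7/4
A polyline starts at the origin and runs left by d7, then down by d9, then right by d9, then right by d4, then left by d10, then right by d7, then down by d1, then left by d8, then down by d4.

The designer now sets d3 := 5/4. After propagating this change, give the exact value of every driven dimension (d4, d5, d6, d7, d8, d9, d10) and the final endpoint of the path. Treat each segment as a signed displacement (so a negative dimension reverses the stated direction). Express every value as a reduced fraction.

Apply edit: d3 := 5/4
  d4 = d3/2 - d1 - d2*2 = -445/24
  d5 = d1 + d3/2 = 73/8
  d6 = 7 + 5 + d1 = 41/2
  d7 = d1/2 + d6 - 9 = 63/4
  d8 = 6 - d7 = -39/4
  d9 = d2 + 3 + d6 = 173/6
  d10 = d7/4 = 63/16
Walk from origin (0, 0):
  seg 1: left by d7 = 63/4 → (-63/4, 0)
  seg 2: down by d9 = 173/6 → (-63/4, -173/6)
  seg 3: right by d9 = 173/6 → (157/12, -173/6)
  seg 4: right by d4 = -445/24 → (-131/24, -173/6)
  seg 5: left by d10 = 63/16 → (-451/48, -173/6)
  seg 6: right by d7 = 63/4 → (305/48, -173/6)
  seg 7: down by d1 = 17/2 → (305/48, -112/3)
  seg 8: left by d8 = -39/4 → (773/48, -112/3)
  seg 9: down by d4 = -445/24 → (773/48, -451/24)

d4 = -445/24
d5 = 73/8
d6 = 41/2
d7 = 63/4
d8 = -39/4
d9 = 173/6
d10 = 63/16
endpoint = (773/48, -451/24)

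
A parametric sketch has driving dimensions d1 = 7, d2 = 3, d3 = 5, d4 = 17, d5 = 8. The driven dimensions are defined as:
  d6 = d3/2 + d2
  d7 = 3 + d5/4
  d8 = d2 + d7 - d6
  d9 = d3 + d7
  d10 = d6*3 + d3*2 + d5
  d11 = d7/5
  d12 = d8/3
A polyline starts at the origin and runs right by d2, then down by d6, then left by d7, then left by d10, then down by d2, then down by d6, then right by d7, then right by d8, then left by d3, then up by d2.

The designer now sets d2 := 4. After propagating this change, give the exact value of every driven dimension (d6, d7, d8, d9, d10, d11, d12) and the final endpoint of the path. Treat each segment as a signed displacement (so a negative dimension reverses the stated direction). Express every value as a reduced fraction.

d6 = 13/2
d7 = 5
d8 = 5/2
d9 = 10
d10 = 75/2
d11 = 1
d12 = 5/6
endpoint = (-36, -13)

Apply edit: d2 := 4
  d6 = d3/2 + d2 = 13/2
  d7 = 3 + d5/4 = 5
  d8 = d2 + d7 - d6 = 5/2
  d9 = d3 + d7 = 10
  d10 = d6*3 + d3*2 + d5 = 75/2
  d11 = d7/5 = 1
  d12 = d8/3 = 5/6
Walk from origin (0, 0):
  seg 1: right by d2 = 4 → (4, 0)
  seg 2: down by d6 = 13/2 → (4, -13/2)
  seg 3: left by d7 = 5 → (-1, -13/2)
  seg 4: left by d10 = 75/2 → (-77/2, -13/2)
  seg 5: down by d2 = 4 → (-77/2, -21/2)
  seg 6: down by d6 = 13/2 → (-77/2, -17)
  seg 7: right by d7 = 5 → (-67/2, -17)
  seg 8: right by d8 = 5/2 → (-31, -17)
  seg 9: left by d3 = 5 → (-36, -17)
  seg 10: up by d2 = 4 → (-36, -13)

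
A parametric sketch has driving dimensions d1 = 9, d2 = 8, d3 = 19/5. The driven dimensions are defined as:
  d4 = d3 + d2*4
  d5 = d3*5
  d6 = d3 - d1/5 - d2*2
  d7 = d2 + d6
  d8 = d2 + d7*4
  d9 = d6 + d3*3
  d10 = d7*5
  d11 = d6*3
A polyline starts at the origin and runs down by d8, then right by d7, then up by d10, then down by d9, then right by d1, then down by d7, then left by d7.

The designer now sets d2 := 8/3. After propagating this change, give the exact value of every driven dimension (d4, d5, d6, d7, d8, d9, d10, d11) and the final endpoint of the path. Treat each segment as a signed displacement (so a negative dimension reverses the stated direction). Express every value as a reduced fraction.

Apply edit: d2 := 8/3
  d4 = d3 + d2*4 = 217/15
  d5 = d3*5 = 19
  d6 = d3 - d1/5 - d2*2 = -10/3
  d7 = d2 + d6 = -2/3
  d8 = d2 + d7*4 = 0
  d9 = d6 + d3*3 = 121/15
  d10 = d7*5 = -10/3
  d11 = d6*3 = -10
Walk from origin (0, 0):
  seg 1: down by d8 = 0 → (0, 0)
  seg 2: right by d7 = -2/3 → (-2/3, 0)
  seg 3: up by d10 = -10/3 → (-2/3, -10/3)
  seg 4: down by d9 = 121/15 → (-2/3, -57/5)
  seg 5: right by d1 = 9 → (25/3, -57/5)
  seg 6: down by d7 = -2/3 → (25/3, -161/15)
  seg 7: left by d7 = -2/3 → (9, -161/15)

d4 = 217/15
d5 = 19
d6 = -10/3
d7 = -2/3
d8 = 0
d9 = 121/15
d10 = -10/3
d11 = -10
endpoint = (9, -161/15)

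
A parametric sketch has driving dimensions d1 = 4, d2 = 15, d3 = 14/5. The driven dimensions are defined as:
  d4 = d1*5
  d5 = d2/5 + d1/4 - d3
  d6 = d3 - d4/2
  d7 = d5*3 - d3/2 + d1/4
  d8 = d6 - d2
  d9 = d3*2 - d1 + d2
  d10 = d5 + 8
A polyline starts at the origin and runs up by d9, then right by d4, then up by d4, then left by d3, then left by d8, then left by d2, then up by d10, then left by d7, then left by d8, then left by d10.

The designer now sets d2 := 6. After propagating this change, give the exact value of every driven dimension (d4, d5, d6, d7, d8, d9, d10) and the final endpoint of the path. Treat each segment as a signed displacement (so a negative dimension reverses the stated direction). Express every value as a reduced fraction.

Apply edit: d2 := 6
  d4 = d1*5 = 20
  d5 = d2/5 + d1/4 - d3 = -3/5
  d6 = d3 - d4/2 = -36/5
  d7 = d5*3 - d3/2 + d1/4 = -11/5
  d8 = d6 - d2 = -66/5
  d9 = d3*2 - d1 + d2 = 38/5
  d10 = d5 + 8 = 37/5
Walk from origin (0, 0):
  seg 1: up by d9 = 38/5 → (0, 38/5)
  seg 2: right by d4 = 20 → (20, 38/5)
  seg 3: up by d4 = 20 → (20, 138/5)
  seg 4: left by d3 = 14/5 → (86/5, 138/5)
  seg 5: left by d8 = -66/5 → (152/5, 138/5)
  seg 6: left by d2 = 6 → (122/5, 138/5)
  seg 7: up by d10 = 37/5 → (122/5, 35)
  seg 8: left by d7 = -11/5 → (133/5, 35)
  seg 9: left by d8 = -66/5 → (199/5, 35)
  seg 10: left by d10 = 37/5 → (162/5, 35)

d4 = 20
d5 = -3/5
d6 = -36/5
d7 = -11/5
d8 = -66/5
d9 = 38/5
d10 = 37/5
endpoint = (162/5, 35)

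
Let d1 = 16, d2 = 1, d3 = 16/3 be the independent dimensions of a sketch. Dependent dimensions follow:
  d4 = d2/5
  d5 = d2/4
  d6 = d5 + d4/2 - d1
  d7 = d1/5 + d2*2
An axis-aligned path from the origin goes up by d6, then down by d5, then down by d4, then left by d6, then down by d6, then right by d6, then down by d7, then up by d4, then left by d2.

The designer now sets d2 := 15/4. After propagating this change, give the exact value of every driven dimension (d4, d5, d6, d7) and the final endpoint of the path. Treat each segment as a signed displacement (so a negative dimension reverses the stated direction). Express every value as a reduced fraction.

d4 = 3/4
d5 = 15/16
d6 = -235/16
d7 = 107/10
endpoint = (-15/4, -931/80)

Apply edit: d2 := 15/4
  d4 = d2/5 = 3/4
  d5 = d2/4 = 15/16
  d6 = d5 + d4/2 - d1 = -235/16
  d7 = d1/5 + d2*2 = 107/10
Walk from origin (0, 0):
  seg 1: up by d6 = -235/16 → (0, -235/16)
  seg 2: down by d5 = 15/16 → (0, -125/8)
  seg 3: down by d4 = 3/4 → (0, -131/8)
  seg 4: left by d6 = -235/16 → (235/16, -131/8)
  seg 5: down by d6 = -235/16 → (235/16, -27/16)
  seg 6: right by d6 = -235/16 → (0, -27/16)
  seg 7: down by d7 = 107/10 → (0, -991/80)
  seg 8: up by d4 = 3/4 → (0, -931/80)
  seg 9: left by d2 = 15/4 → (-15/4, -931/80)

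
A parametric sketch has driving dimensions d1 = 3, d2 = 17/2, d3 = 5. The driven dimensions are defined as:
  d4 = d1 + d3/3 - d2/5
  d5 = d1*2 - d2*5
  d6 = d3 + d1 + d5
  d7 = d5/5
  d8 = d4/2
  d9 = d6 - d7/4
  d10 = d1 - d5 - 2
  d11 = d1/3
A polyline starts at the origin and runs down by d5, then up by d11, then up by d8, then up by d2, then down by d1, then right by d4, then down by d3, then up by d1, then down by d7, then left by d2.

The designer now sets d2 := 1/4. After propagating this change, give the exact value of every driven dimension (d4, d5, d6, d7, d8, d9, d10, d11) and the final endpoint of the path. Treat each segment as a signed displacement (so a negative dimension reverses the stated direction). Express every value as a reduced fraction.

Apply edit: d2 := 1/4
  d4 = d1 + d3/3 - d2/5 = 277/60
  d5 = d1*2 - d2*5 = 19/4
  d6 = d3 + d1 + d5 = 51/4
  d7 = d5/5 = 19/20
  d8 = d4/2 = 277/120
  d9 = d6 - d7/4 = 1001/80
  d10 = d1 - d5 - 2 = -15/4
  d11 = d1/3 = 1
Walk from origin (0, 0):
  seg 1: down by d5 = 19/4 → (0, -19/4)
  seg 2: up by d11 = 1 → (0, -15/4)
  seg 3: up by d8 = 277/120 → (0, -173/120)
  seg 4: up by d2 = 1/4 → (0, -143/120)
  seg 5: down by d1 = 3 → (0, -503/120)
  seg 6: right by d4 = 277/60 → (277/60, -503/120)
  seg 7: down by d3 = 5 → (277/60, -1103/120)
  seg 8: up by d1 = 3 → (277/60, -743/120)
  seg 9: down by d7 = 19/20 → (277/60, -857/120)
  seg 10: left by d2 = 1/4 → (131/30, -857/120)

d4 = 277/60
d5 = 19/4
d6 = 51/4
d7 = 19/20
d8 = 277/120
d9 = 1001/80
d10 = -15/4
d11 = 1
endpoint = (131/30, -857/120)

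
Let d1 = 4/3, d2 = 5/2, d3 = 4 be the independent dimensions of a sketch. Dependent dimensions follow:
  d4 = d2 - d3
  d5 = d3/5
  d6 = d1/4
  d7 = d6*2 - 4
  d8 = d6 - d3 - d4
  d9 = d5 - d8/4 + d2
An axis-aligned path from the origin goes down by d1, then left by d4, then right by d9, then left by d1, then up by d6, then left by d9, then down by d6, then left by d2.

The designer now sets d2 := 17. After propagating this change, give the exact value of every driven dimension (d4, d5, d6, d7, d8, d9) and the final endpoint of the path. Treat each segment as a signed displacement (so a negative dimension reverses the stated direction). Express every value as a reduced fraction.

Apply edit: d2 := 17
  d4 = d2 - d3 = 13
  d5 = d3/5 = 4/5
  d6 = d1/4 = 1/3
  d7 = d6*2 - 4 = -10/3
  d8 = d6 - d3 - d4 = -50/3
  d9 = d5 - d8/4 + d2 = 659/30
Walk from origin (0, 0):
  seg 1: down by d1 = 4/3 → (0, -4/3)
  seg 2: left by d4 = 13 → (-13, -4/3)
  seg 3: right by d9 = 659/30 → (269/30, -4/3)
  seg 4: left by d1 = 4/3 → (229/30, -4/3)
  seg 5: up by d6 = 1/3 → (229/30, -1)
  seg 6: left by d9 = 659/30 → (-43/3, -1)
  seg 7: down by d6 = 1/3 → (-43/3, -4/3)
  seg 8: left by d2 = 17 → (-94/3, -4/3)

d4 = 13
d5 = 4/5
d6 = 1/3
d7 = -10/3
d8 = -50/3
d9 = 659/30
endpoint = (-94/3, -4/3)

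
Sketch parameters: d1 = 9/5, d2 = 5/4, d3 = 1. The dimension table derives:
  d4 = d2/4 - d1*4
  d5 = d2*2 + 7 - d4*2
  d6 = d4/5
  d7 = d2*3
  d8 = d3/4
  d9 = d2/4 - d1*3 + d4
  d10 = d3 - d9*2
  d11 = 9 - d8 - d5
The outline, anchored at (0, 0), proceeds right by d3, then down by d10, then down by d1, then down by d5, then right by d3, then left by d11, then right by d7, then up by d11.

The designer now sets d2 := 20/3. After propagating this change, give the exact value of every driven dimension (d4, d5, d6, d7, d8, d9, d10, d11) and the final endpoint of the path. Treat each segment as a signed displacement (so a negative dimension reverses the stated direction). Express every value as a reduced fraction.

d4 = -83/15
d5 = 157/5
d6 = -83/75
d7 = 20
d8 = 1/4
d9 = -139/15
d10 = 293/15
d11 = -453/20
endpoint = (893/20, -4523/60)

Apply edit: d2 := 20/3
  d4 = d2/4 - d1*4 = -83/15
  d5 = d2*2 + 7 - d4*2 = 157/5
  d6 = d4/5 = -83/75
  d7 = d2*3 = 20
  d8 = d3/4 = 1/4
  d9 = d2/4 - d1*3 + d4 = -139/15
  d10 = d3 - d9*2 = 293/15
  d11 = 9 - d8 - d5 = -453/20
Walk from origin (0, 0):
  seg 1: right by d3 = 1 → (1, 0)
  seg 2: down by d10 = 293/15 → (1, -293/15)
  seg 3: down by d1 = 9/5 → (1, -64/3)
  seg 4: down by d5 = 157/5 → (1, -791/15)
  seg 5: right by d3 = 1 → (2, -791/15)
  seg 6: left by d11 = -453/20 → (493/20, -791/15)
  seg 7: right by d7 = 20 → (893/20, -791/15)
  seg 8: up by d11 = -453/20 → (893/20, -4523/60)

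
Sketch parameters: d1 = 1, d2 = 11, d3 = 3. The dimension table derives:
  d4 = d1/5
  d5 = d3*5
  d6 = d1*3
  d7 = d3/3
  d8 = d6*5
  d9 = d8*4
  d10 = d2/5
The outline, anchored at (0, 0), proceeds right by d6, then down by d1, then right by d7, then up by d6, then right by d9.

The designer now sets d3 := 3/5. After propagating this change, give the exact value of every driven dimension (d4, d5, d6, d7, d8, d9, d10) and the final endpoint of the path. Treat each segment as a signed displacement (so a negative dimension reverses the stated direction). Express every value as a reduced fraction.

d4 = 1/5
d5 = 3
d6 = 3
d7 = 1/5
d8 = 15
d9 = 60
d10 = 11/5
endpoint = (316/5, 2)

Apply edit: d3 := 3/5
  d4 = d1/5 = 1/5
  d5 = d3*5 = 3
  d6 = d1*3 = 3
  d7 = d3/3 = 1/5
  d8 = d6*5 = 15
  d9 = d8*4 = 60
  d10 = d2/5 = 11/5
Walk from origin (0, 0):
  seg 1: right by d6 = 3 → (3, 0)
  seg 2: down by d1 = 1 → (3, -1)
  seg 3: right by d7 = 1/5 → (16/5, -1)
  seg 4: up by d6 = 3 → (16/5, 2)
  seg 5: right by d9 = 60 → (316/5, 2)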